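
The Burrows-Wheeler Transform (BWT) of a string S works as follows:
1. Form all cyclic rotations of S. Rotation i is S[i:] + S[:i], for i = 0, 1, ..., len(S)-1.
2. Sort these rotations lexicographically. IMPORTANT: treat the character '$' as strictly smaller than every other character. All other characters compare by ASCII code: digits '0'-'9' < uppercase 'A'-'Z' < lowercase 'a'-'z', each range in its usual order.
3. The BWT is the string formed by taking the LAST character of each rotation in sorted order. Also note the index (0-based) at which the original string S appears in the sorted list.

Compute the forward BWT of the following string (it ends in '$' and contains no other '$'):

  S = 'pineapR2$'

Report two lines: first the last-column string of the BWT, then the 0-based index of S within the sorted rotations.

All 9 rotations (rotation i = S[i:]+S[:i]):
  rot[0] = pineapR2$
  rot[1] = ineapR2$p
  rot[2] = neapR2$pi
  rot[3] = eapR2$pin
  rot[4] = apR2$pine
  rot[5] = pR2$pinea
  rot[6] = R2$pineap
  rot[7] = 2$pineapR
  rot[8] = $pineapR2
Sorted (with $ < everything):
  sorted[0] = $pineapR2  (last char: '2')
  sorted[1] = 2$pineapR  (last char: 'R')
  sorted[2] = R2$pineap  (last char: 'p')
  sorted[3] = apR2$pine  (last char: 'e')
  sorted[4] = eapR2$pin  (last char: 'n')
  sorted[5] = ineapR2$p  (last char: 'p')
  sorted[6] = neapR2$pi  (last char: 'i')
  sorted[7] = pR2$pinea  (last char: 'a')
  sorted[8] = pineapR2$  (last char: '$')
Last column: 2Rpenpia$
Original string S is at sorted index 8

Answer: 2Rpenpia$
8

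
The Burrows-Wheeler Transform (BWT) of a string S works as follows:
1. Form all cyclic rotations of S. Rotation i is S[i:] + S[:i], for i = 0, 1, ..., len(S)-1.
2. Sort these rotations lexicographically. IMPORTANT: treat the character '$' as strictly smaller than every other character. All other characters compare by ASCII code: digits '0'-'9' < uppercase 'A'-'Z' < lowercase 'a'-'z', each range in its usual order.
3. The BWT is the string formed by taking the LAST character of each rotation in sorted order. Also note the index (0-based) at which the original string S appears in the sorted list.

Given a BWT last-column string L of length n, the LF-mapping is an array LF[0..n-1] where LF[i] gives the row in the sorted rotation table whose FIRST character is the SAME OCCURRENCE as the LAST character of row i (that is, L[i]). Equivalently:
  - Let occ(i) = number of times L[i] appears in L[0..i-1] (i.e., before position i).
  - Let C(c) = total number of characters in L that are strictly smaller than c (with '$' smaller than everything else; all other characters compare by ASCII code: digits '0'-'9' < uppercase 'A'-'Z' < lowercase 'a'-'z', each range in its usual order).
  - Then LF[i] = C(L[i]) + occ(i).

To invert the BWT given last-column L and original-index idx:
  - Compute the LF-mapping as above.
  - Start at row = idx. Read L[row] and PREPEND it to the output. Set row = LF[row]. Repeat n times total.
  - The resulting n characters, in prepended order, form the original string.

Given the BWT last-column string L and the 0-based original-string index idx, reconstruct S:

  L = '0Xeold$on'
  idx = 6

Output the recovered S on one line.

LF mapping: 1 2 4 7 5 3 0 8 6
Walk LF starting at row 6, prepending L[row]:
  step 1: row=6, L[6]='$', prepend. Next row=LF[6]=0
  step 2: row=0, L[0]='0', prepend. Next row=LF[0]=1
  step 3: row=1, L[1]='X', prepend. Next row=LF[1]=2
  step 4: row=2, L[2]='e', prepend. Next row=LF[2]=4
  step 5: row=4, L[4]='l', prepend. Next row=LF[4]=5
  step 6: row=5, L[5]='d', prepend. Next row=LF[5]=3
  step 7: row=3, L[3]='o', prepend. Next row=LF[3]=7
  step 8: row=7, L[7]='o', prepend. Next row=LF[7]=8
  step 9: row=8, L[8]='n', prepend. Next row=LF[8]=6
Reversed output: noodleX0$

Answer: noodleX0$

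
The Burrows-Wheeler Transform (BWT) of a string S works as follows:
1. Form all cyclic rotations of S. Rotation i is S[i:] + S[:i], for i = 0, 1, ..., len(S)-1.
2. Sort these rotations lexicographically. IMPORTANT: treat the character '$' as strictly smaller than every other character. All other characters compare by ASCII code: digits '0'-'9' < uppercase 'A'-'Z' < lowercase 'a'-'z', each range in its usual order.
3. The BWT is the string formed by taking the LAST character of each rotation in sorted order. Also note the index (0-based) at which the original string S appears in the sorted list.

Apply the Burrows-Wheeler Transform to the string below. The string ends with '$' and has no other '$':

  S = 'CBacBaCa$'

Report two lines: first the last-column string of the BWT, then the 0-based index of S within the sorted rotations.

Answer: acC$aCBBa
3

Derivation:
All 9 rotations (rotation i = S[i:]+S[:i]):
  rot[0] = CBacBaCa$
  rot[1] = BacBaCa$C
  rot[2] = acBaCa$CB
  rot[3] = cBaCa$CBa
  rot[4] = BaCa$CBac
  rot[5] = aCa$CBacB
  rot[6] = Ca$CBacBa
  rot[7] = a$CBacBaC
  rot[8] = $CBacBaCa
Sorted (with $ < everything):
  sorted[0] = $CBacBaCa  (last char: 'a')
  sorted[1] = BaCa$CBac  (last char: 'c')
  sorted[2] = BacBaCa$C  (last char: 'C')
  sorted[3] = CBacBaCa$  (last char: '$')
  sorted[4] = Ca$CBacBa  (last char: 'a')
  sorted[5] = a$CBacBaC  (last char: 'C')
  sorted[6] = aCa$CBacB  (last char: 'B')
  sorted[7] = acBaCa$CB  (last char: 'B')
  sorted[8] = cBaCa$CBa  (last char: 'a')
Last column: acC$aCBBa
Original string S is at sorted index 3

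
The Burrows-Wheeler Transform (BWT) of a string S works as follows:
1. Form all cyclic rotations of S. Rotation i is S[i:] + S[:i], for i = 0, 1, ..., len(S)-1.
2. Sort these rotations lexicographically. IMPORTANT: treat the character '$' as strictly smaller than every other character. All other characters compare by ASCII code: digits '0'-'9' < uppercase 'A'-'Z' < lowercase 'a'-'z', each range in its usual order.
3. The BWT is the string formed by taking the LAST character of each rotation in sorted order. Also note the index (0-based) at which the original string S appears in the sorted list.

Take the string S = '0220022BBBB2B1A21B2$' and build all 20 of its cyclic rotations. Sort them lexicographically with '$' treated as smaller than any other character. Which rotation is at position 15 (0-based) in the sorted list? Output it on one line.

All 20 rotations (rotation i = S[i:]+S[:i]):
  rot[0] = 0220022BBBB2B1A21B2$
  rot[1] = 220022BBBB2B1A21B2$0
  rot[2] = 20022BBBB2B1A21B2$02
  rot[3] = 0022BBBB2B1A21B2$022
  rot[4] = 022BBBB2B1A21B2$0220
  rot[5] = 22BBBB2B1A21B2$02200
  rot[6] = 2BBBB2B1A21B2$022002
  rot[7] = BBBB2B1A21B2$0220022
  rot[8] = BBB2B1A21B2$0220022B
  rot[9] = BB2B1A21B2$0220022BB
  rot[10] = B2B1A21B2$0220022BBB
  rot[11] = 2B1A21B2$0220022BBBB
  rot[12] = B1A21B2$0220022BBBB2
  rot[13] = 1A21B2$0220022BBBB2B
  rot[14] = A21B2$0220022BBBB2B1
  rot[15] = 21B2$0220022BBBB2B1A
  rot[16] = 1B2$0220022BBBB2B1A2
  rot[17] = B2$0220022BBBB2B1A21
  rot[18] = 2$0220022BBBB2B1A21B
  rot[19] = $0220022BBBB2B1A21B2
Sorted (with $ < everything):
  sorted[0] = $0220022BBBB2B1A21B2
  sorted[1] = 0022BBBB2B1A21B2$022
  sorted[2] = 0220022BBBB2B1A21B2$
  sorted[3] = 022BBBB2B1A21B2$0220
  sorted[4] = 1A21B2$0220022BBBB2B
  sorted[5] = 1B2$0220022BBBB2B1A2
  sorted[6] = 2$0220022BBBB2B1A21B
  sorted[7] = 20022BBBB2B1A21B2$02
  sorted[8] = 21B2$0220022BBBB2B1A
  sorted[9] = 220022BBBB2B1A21B2$0
  sorted[10] = 22BBBB2B1A21B2$02200
  sorted[11] = 2B1A21B2$0220022BBBB
  sorted[12] = 2BBBB2B1A21B2$022002
  sorted[13] = A21B2$0220022BBBB2B1
  sorted[14] = B1A21B2$0220022BBBB2
  sorted[15] = B2$0220022BBBB2B1A21
  sorted[16] = B2B1A21B2$0220022BBB
  sorted[17] = BB2B1A21B2$0220022BB
  sorted[18] = BBB2B1A21B2$0220022B
  sorted[19] = BBBB2B1A21B2$0220022
sorted[15] = B2$0220022BBBB2B1A21

Answer: B2$0220022BBBB2B1A21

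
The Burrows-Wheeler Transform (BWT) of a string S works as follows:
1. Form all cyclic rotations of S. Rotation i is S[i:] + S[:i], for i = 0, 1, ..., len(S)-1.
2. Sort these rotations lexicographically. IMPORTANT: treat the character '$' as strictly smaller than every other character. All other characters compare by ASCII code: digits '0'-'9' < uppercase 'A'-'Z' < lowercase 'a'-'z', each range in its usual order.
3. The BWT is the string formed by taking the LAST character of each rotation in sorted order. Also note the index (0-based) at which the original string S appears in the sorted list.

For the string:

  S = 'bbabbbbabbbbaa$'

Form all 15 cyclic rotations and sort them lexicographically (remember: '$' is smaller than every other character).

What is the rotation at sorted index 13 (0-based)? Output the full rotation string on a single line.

Answer: bbbbaa$bbabbbba

Derivation:
All 15 rotations (rotation i = S[i:]+S[:i]):
  rot[0] = bbabbbbabbbbaa$
  rot[1] = babbbbabbbbaa$b
  rot[2] = abbbbabbbbaa$bb
  rot[3] = bbbbabbbbaa$bba
  rot[4] = bbbabbbbaa$bbab
  rot[5] = bbabbbbaa$bbabb
  rot[6] = babbbbaa$bbabbb
  rot[7] = abbbbaa$bbabbbb
  rot[8] = bbbbaa$bbabbbba
  rot[9] = bbbaa$bbabbbbab
  rot[10] = bbaa$bbabbbbabb
  rot[11] = baa$bbabbbbabbb
  rot[12] = aa$bbabbbbabbbb
  rot[13] = a$bbabbbbabbbba
  rot[14] = $bbabbbbabbbbaa
Sorted (with $ < everything):
  sorted[0] = $bbabbbbabbbbaa
  sorted[1] = a$bbabbbbabbbba
  sorted[2] = aa$bbabbbbabbbb
  sorted[3] = abbbbaa$bbabbbb
  sorted[4] = abbbbabbbbaa$bb
  sorted[5] = baa$bbabbbbabbb
  sorted[6] = babbbbaa$bbabbb
  sorted[7] = babbbbabbbbaa$b
  sorted[8] = bbaa$bbabbbbabb
  sorted[9] = bbabbbbaa$bbabb
  sorted[10] = bbabbbbabbbbaa$
  sorted[11] = bbbaa$bbabbbbab
  sorted[12] = bbbabbbbaa$bbab
  sorted[13] = bbbbaa$bbabbbba
  sorted[14] = bbbbabbbbaa$bba
sorted[13] = bbbbaa$bbabbbba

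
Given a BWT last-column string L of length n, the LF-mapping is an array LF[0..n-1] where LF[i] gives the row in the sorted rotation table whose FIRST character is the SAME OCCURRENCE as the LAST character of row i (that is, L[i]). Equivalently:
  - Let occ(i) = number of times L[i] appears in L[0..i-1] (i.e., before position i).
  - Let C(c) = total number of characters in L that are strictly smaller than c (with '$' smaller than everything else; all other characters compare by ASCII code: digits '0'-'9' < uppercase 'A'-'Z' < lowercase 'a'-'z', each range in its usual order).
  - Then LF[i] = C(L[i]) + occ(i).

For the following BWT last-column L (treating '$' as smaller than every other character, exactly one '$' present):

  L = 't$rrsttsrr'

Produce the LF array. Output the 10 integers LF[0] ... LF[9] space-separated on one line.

Answer: 7 0 1 2 5 8 9 6 3 4

Derivation:
Char counts: '$':1, 'r':4, 's':2, 't':3
C (first-col start): C('$')=0, C('r')=1, C('s')=5, C('t')=7
L[0]='t': occ=0, LF[0]=C('t')+0=7+0=7
L[1]='$': occ=0, LF[1]=C('$')+0=0+0=0
L[2]='r': occ=0, LF[2]=C('r')+0=1+0=1
L[3]='r': occ=1, LF[3]=C('r')+1=1+1=2
L[4]='s': occ=0, LF[4]=C('s')+0=5+0=5
L[5]='t': occ=1, LF[5]=C('t')+1=7+1=8
L[6]='t': occ=2, LF[6]=C('t')+2=7+2=9
L[7]='s': occ=1, LF[7]=C('s')+1=5+1=6
L[8]='r': occ=2, LF[8]=C('r')+2=1+2=3
L[9]='r': occ=3, LF[9]=C('r')+3=1+3=4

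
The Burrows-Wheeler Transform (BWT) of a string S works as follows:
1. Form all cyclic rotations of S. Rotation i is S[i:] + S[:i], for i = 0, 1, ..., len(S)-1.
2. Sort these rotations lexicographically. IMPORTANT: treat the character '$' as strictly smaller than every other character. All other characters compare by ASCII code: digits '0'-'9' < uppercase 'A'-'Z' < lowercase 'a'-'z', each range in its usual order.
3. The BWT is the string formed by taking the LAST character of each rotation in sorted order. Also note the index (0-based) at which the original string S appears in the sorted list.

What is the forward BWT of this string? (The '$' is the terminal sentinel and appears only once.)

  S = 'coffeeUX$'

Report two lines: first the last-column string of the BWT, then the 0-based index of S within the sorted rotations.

Answer: XeU$effoc
3

Derivation:
All 9 rotations (rotation i = S[i:]+S[:i]):
  rot[0] = coffeeUX$
  rot[1] = offeeUX$c
  rot[2] = ffeeUX$co
  rot[3] = feeUX$cof
  rot[4] = eeUX$coff
  rot[5] = eUX$coffe
  rot[6] = UX$coffee
  rot[7] = X$coffeeU
  rot[8] = $coffeeUX
Sorted (with $ < everything):
  sorted[0] = $coffeeUX  (last char: 'X')
  sorted[1] = UX$coffee  (last char: 'e')
  sorted[2] = X$coffeeU  (last char: 'U')
  sorted[3] = coffeeUX$  (last char: '$')
  sorted[4] = eUX$coffe  (last char: 'e')
  sorted[5] = eeUX$coff  (last char: 'f')
  sorted[6] = feeUX$cof  (last char: 'f')
  sorted[7] = ffeeUX$co  (last char: 'o')
  sorted[8] = offeeUX$c  (last char: 'c')
Last column: XeU$effoc
Original string S is at sorted index 3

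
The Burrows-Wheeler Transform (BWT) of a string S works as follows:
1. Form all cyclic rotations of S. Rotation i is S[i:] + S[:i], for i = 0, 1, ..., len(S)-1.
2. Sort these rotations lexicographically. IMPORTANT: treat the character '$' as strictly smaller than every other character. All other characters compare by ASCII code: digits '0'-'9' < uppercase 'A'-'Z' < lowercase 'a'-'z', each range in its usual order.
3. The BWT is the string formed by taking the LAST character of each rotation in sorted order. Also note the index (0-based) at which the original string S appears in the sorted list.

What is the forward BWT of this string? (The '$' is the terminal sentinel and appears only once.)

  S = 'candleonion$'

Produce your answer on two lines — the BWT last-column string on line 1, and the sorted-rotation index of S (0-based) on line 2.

Answer: nc$nlndoaoie
2

Derivation:
All 12 rotations (rotation i = S[i:]+S[:i]):
  rot[0] = candleonion$
  rot[1] = andleonion$c
  rot[2] = ndleonion$ca
  rot[3] = dleonion$can
  rot[4] = leonion$cand
  rot[5] = eonion$candl
  rot[6] = onion$candle
  rot[7] = nion$candleo
  rot[8] = ion$candleon
  rot[9] = on$candleoni
  rot[10] = n$candleonio
  rot[11] = $candleonion
Sorted (with $ < everything):
  sorted[0] = $candleonion  (last char: 'n')
  sorted[1] = andleonion$c  (last char: 'c')
  sorted[2] = candleonion$  (last char: '$')
  sorted[3] = dleonion$can  (last char: 'n')
  sorted[4] = eonion$candl  (last char: 'l')
  sorted[5] = ion$candleon  (last char: 'n')
  sorted[6] = leonion$cand  (last char: 'd')
  sorted[7] = n$candleonio  (last char: 'o')
  sorted[8] = ndleonion$ca  (last char: 'a')
  sorted[9] = nion$candleo  (last char: 'o')
  sorted[10] = on$candleoni  (last char: 'i')
  sorted[11] = onion$candle  (last char: 'e')
Last column: nc$nlndoaoie
Original string S is at sorted index 2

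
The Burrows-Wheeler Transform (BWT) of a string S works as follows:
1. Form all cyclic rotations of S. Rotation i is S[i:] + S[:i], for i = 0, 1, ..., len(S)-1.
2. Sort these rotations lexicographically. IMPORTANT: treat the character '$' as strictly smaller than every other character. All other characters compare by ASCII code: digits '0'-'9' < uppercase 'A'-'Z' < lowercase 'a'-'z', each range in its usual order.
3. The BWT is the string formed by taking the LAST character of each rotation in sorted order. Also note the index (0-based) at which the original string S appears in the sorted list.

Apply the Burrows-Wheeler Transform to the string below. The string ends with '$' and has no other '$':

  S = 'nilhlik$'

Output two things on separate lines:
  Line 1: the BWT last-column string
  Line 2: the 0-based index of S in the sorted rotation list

All 8 rotations (rotation i = S[i:]+S[:i]):
  rot[0] = nilhlik$
  rot[1] = ilhlik$n
  rot[2] = lhlik$ni
  rot[3] = hlik$nil
  rot[4] = lik$nilh
  rot[5] = ik$nilhl
  rot[6] = k$nilhli
  rot[7] = $nilhlik
Sorted (with $ < everything):
  sorted[0] = $nilhlik  (last char: 'k')
  sorted[1] = hlik$nil  (last char: 'l')
  sorted[2] = ik$nilhl  (last char: 'l')
  sorted[3] = ilhlik$n  (last char: 'n')
  sorted[4] = k$nilhli  (last char: 'i')
  sorted[5] = lhlik$ni  (last char: 'i')
  sorted[6] = lik$nilh  (last char: 'h')
  sorted[7] = nilhlik$  (last char: '$')
Last column: kllniih$
Original string S is at sorted index 7

Answer: kllniih$
7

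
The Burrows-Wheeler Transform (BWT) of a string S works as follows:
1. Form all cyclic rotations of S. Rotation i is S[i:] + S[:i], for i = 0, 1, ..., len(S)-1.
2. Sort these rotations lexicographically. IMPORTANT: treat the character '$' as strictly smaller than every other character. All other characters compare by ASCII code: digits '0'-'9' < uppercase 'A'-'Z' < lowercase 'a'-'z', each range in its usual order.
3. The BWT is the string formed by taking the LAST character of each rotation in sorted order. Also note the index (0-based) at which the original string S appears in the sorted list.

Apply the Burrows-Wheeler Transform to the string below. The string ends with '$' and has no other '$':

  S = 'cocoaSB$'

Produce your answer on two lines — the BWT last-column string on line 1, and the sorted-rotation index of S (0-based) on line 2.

Answer: BSaoo$cc
5

Derivation:
All 8 rotations (rotation i = S[i:]+S[:i]):
  rot[0] = cocoaSB$
  rot[1] = ocoaSB$c
  rot[2] = coaSB$co
  rot[3] = oaSB$coc
  rot[4] = aSB$coco
  rot[5] = SB$cocoa
  rot[6] = B$cocoaS
  rot[7] = $cocoaSB
Sorted (with $ < everything):
  sorted[0] = $cocoaSB  (last char: 'B')
  sorted[1] = B$cocoaS  (last char: 'S')
  sorted[2] = SB$cocoa  (last char: 'a')
  sorted[3] = aSB$coco  (last char: 'o')
  sorted[4] = coaSB$co  (last char: 'o')
  sorted[5] = cocoaSB$  (last char: '$')
  sorted[6] = oaSB$coc  (last char: 'c')
  sorted[7] = ocoaSB$c  (last char: 'c')
Last column: BSaoo$cc
Original string S is at sorted index 5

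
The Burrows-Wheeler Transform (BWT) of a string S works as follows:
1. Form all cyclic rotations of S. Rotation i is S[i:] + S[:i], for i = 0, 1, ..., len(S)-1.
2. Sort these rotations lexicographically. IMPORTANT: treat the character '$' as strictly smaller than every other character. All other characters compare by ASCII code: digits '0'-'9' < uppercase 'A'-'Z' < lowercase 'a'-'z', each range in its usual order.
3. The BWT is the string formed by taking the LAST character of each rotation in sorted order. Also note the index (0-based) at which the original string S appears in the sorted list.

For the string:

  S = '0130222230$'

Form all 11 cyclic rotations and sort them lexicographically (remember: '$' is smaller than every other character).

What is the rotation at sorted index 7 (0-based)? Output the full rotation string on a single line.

All 11 rotations (rotation i = S[i:]+S[:i]):
  rot[0] = 0130222230$
  rot[1] = 130222230$0
  rot[2] = 30222230$01
  rot[3] = 0222230$013
  rot[4] = 222230$0130
  rot[5] = 22230$01302
  rot[6] = 2230$013022
  rot[7] = 230$0130222
  rot[8] = 30$01302222
  rot[9] = 0$013022223
  rot[10] = $0130222230
Sorted (with $ < everything):
  sorted[0] = $0130222230
  sorted[1] = 0$013022223
  sorted[2] = 0130222230$
  sorted[3] = 0222230$013
  sorted[4] = 130222230$0
  sorted[5] = 222230$0130
  sorted[6] = 22230$01302
  sorted[7] = 2230$013022
  sorted[8] = 230$0130222
  sorted[9] = 30$01302222
  sorted[10] = 30222230$01
sorted[7] = 2230$013022

Answer: 2230$013022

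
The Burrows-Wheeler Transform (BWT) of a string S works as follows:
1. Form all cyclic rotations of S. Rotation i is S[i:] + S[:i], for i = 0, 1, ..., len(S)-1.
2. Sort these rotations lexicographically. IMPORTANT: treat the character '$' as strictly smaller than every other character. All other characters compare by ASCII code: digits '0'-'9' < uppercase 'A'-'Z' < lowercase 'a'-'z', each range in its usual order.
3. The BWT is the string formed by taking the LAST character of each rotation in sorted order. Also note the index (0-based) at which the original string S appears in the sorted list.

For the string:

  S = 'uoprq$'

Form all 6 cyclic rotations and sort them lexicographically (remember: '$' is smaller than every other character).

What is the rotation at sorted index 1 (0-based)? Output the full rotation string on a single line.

Answer: oprq$u

Derivation:
All 6 rotations (rotation i = S[i:]+S[:i]):
  rot[0] = uoprq$
  rot[1] = oprq$u
  rot[2] = prq$uo
  rot[3] = rq$uop
  rot[4] = q$uopr
  rot[5] = $uoprq
Sorted (with $ < everything):
  sorted[0] = $uoprq
  sorted[1] = oprq$u
  sorted[2] = prq$uo
  sorted[3] = q$uopr
  sorted[4] = rq$uop
  sorted[5] = uoprq$
sorted[1] = oprq$u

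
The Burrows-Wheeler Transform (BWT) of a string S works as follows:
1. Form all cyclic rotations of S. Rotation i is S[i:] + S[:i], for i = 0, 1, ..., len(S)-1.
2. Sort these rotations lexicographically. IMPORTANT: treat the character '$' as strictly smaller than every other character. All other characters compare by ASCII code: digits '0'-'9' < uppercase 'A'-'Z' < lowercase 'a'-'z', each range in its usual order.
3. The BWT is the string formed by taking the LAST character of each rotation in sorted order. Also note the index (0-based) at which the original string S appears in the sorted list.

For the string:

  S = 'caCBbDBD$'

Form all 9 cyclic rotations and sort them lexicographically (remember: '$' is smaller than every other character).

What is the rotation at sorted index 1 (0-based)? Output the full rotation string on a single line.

All 9 rotations (rotation i = S[i:]+S[:i]):
  rot[0] = caCBbDBD$
  rot[1] = aCBbDBD$c
  rot[2] = CBbDBD$ca
  rot[3] = BbDBD$caC
  rot[4] = bDBD$caCB
  rot[5] = DBD$caCBb
  rot[6] = BD$caCBbD
  rot[7] = D$caCBbDB
  rot[8] = $caCBbDBD
Sorted (with $ < everything):
  sorted[0] = $caCBbDBD
  sorted[1] = BD$caCBbD
  sorted[2] = BbDBD$caC
  sorted[3] = CBbDBD$ca
  sorted[4] = D$caCBbDB
  sorted[5] = DBD$caCBb
  sorted[6] = aCBbDBD$c
  sorted[7] = bDBD$caCB
  sorted[8] = caCBbDBD$
sorted[1] = BD$caCBbD

Answer: BD$caCBbD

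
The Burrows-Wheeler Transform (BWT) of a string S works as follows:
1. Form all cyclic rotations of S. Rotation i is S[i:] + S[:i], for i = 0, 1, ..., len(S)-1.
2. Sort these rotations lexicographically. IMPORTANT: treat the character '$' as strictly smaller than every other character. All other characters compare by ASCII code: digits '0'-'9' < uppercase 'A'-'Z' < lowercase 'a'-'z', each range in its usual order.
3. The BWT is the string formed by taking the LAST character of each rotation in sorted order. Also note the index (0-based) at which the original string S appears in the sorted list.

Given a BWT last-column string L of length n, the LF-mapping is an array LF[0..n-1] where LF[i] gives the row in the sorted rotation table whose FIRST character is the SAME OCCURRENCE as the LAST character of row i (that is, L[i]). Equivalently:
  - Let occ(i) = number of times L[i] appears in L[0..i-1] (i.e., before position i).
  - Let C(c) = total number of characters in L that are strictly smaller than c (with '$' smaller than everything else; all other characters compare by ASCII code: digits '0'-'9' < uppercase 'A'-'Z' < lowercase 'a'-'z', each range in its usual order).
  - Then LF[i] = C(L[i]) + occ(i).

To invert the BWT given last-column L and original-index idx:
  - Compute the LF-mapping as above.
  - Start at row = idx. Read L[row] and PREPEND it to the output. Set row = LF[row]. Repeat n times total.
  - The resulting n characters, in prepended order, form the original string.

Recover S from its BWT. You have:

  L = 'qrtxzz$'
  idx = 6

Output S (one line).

Answer: zzxtrq$

Derivation:
LF mapping: 1 2 3 4 5 6 0
Walk LF starting at row 6, prepending L[row]:
  step 1: row=6, L[6]='$', prepend. Next row=LF[6]=0
  step 2: row=0, L[0]='q', prepend. Next row=LF[0]=1
  step 3: row=1, L[1]='r', prepend. Next row=LF[1]=2
  step 4: row=2, L[2]='t', prepend. Next row=LF[2]=3
  step 5: row=3, L[3]='x', prepend. Next row=LF[3]=4
  step 6: row=4, L[4]='z', prepend. Next row=LF[4]=5
  step 7: row=5, L[5]='z', prepend. Next row=LF[5]=6
Reversed output: zzxtrq$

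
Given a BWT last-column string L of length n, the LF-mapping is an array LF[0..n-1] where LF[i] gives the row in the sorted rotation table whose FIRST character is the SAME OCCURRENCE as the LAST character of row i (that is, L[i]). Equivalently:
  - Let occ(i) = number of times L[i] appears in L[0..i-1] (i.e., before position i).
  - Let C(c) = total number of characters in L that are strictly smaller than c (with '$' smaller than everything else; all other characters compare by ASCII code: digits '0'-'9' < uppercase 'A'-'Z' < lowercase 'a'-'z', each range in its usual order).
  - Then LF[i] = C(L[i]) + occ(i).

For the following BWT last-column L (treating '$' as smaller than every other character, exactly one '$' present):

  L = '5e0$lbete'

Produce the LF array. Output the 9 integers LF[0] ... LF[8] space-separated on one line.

Char counts: '$':1, '0':1, '5':1, 'b':1, 'e':3, 'l':1, 't':1
C (first-col start): C('$')=0, C('0')=1, C('5')=2, C('b')=3, C('e')=4, C('l')=7, C('t')=8
L[0]='5': occ=0, LF[0]=C('5')+0=2+0=2
L[1]='e': occ=0, LF[1]=C('e')+0=4+0=4
L[2]='0': occ=0, LF[2]=C('0')+0=1+0=1
L[3]='$': occ=0, LF[3]=C('$')+0=0+0=0
L[4]='l': occ=0, LF[4]=C('l')+0=7+0=7
L[5]='b': occ=0, LF[5]=C('b')+0=3+0=3
L[6]='e': occ=1, LF[6]=C('e')+1=4+1=5
L[7]='t': occ=0, LF[7]=C('t')+0=8+0=8
L[8]='e': occ=2, LF[8]=C('e')+2=4+2=6

Answer: 2 4 1 0 7 3 5 8 6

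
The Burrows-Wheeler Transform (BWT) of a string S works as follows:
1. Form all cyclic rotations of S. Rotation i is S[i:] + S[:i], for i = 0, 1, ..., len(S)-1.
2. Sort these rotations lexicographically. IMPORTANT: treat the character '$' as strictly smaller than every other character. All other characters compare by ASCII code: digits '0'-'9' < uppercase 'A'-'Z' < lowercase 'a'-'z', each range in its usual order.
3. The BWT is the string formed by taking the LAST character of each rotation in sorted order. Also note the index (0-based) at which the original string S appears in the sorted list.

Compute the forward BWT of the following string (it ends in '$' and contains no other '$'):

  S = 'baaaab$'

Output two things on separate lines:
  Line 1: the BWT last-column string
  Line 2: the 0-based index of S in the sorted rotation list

All 7 rotations (rotation i = S[i:]+S[:i]):
  rot[0] = baaaab$
  rot[1] = aaaab$b
  rot[2] = aaab$ba
  rot[3] = aab$baa
  rot[4] = ab$baaa
  rot[5] = b$baaaa
  rot[6] = $baaaab
Sorted (with $ < everything):
  sorted[0] = $baaaab  (last char: 'b')
  sorted[1] = aaaab$b  (last char: 'b')
  sorted[2] = aaab$ba  (last char: 'a')
  sorted[3] = aab$baa  (last char: 'a')
  sorted[4] = ab$baaa  (last char: 'a')
  sorted[5] = b$baaaa  (last char: 'a')
  sorted[6] = baaaab$  (last char: '$')
Last column: bbaaaa$
Original string S is at sorted index 6

Answer: bbaaaa$
6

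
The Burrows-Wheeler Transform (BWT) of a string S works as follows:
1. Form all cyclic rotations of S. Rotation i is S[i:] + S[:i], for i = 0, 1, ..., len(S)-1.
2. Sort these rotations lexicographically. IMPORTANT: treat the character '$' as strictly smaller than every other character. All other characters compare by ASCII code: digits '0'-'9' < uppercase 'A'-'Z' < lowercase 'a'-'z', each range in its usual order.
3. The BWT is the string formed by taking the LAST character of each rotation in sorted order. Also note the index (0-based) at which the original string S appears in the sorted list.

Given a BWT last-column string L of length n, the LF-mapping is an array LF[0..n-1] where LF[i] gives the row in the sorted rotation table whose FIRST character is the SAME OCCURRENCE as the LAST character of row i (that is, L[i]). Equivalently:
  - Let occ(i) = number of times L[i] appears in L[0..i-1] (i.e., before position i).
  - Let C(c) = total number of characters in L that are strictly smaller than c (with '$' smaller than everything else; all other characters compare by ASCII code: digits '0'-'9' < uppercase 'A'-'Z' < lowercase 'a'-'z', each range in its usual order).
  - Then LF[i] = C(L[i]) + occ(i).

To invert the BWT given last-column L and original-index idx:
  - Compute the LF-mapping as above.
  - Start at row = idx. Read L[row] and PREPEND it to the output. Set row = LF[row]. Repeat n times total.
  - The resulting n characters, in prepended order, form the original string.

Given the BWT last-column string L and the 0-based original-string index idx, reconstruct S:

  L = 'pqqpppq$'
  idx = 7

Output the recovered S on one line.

LF mapping: 1 5 6 2 3 4 7 0
Walk LF starting at row 7, prepending L[row]:
  step 1: row=7, L[7]='$', prepend. Next row=LF[7]=0
  step 2: row=0, L[0]='p', prepend. Next row=LF[0]=1
  step 3: row=1, L[1]='q', prepend. Next row=LF[1]=5
  step 4: row=5, L[5]='p', prepend. Next row=LF[5]=4
  step 5: row=4, L[4]='p', prepend. Next row=LF[4]=3
  step 6: row=3, L[3]='p', prepend. Next row=LF[3]=2
  step 7: row=2, L[2]='q', prepend. Next row=LF[2]=6
  step 8: row=6, L[6]='q', prepend. Next row=LF[6]=7
Reversed output: qqpppqp$

Answer: qqpppqp$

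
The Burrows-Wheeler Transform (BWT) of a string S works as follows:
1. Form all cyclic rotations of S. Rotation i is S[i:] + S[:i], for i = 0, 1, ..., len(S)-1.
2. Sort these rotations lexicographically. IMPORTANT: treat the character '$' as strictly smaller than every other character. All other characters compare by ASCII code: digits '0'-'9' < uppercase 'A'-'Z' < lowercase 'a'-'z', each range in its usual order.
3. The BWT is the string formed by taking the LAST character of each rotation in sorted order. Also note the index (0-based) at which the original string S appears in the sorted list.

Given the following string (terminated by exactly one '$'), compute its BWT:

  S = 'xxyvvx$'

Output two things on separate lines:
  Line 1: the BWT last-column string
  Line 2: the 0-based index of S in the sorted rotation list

Answer: xyvv$xx
4

Derivation:
All 7 rotations (rotation i = S[i:]+S[:i]):
  rot[0] = xxyvvx$
  rot[1] = xyvvx$x
  rot[2] = yvvx$xx
  rot[3] = vvx$xxy
  rot[4] = vx$xxyv
  rot[5] = x$xxyvv
  rot[6] = $xxyvvx
Sorted (with $ < everything):
  sorted[0] = $xxyvvx  (last char: 'x')
  sorted[1] = vvx$xxy  (last char: 'y')
  sorted[2] = vx$xxyv  (last char: 'v')
  sorted[3] = x$xxyvv  (last char: 'v')
  sorted[4] = xxyvvx$  (last char: '$')
  sorted[5] = xyvvx$x  (last char: 'x')
  sorted[6] = yvvx$xx  (last char: 'x')
Last column: xyvv$xx
Original string S is at sorted index 4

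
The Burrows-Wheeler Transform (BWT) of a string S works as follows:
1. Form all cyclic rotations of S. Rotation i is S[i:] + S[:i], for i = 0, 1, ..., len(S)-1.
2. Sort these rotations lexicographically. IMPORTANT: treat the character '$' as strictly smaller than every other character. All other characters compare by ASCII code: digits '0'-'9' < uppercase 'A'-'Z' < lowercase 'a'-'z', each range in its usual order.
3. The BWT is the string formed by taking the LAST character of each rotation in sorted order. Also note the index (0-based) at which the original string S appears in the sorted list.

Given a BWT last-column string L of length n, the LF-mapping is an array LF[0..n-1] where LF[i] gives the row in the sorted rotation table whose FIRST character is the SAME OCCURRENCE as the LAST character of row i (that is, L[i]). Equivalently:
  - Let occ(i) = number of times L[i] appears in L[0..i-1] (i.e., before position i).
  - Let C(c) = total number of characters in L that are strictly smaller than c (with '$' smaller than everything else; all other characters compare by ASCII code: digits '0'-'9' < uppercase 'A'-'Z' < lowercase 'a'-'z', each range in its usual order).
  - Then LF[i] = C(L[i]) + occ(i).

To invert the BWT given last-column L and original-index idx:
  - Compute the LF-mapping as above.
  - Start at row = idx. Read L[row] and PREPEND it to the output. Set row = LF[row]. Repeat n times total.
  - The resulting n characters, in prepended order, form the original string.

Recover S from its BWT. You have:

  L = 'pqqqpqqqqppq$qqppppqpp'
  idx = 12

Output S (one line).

Answer: qpppqqqppqqpqpqpqpqqp$

Derivation:
LF mapping: 1 11 12 13 2 14 15 16 17 3 4 18 0 19 20 5 6 7 8 21 9 10
Walk LF starting at row 12, prepending L[row]:
  step 1: row=12, L[12]='$', prepend. Next row=LF[12]=0
  step 2: row=0, L[0]='p', prepend. Next row=LF[0]=1
  step 3: row=1, L[1]='q', prepend. Next row=LF[1]=11
  step 4: row=11, L[11]='q', prepend. Next row=LF[11]=18
  step 5: row=18, L[18]='p', prepend. Next row=LF[18]=8
  step 6: row=8, L[8]='q', prepend. Next row=LF[8]=17
  step 7: row=17, L[17]='p', prepend. Next row=LF[17]=7
  step 8: row=7, L[7]='q', prepend. Next row=LF[7]=16
  step 9: row=16, L[16]='p', prepend. Next row=LF[16]=6
  step 10: row=6, L[6]='q', prepend. Next row=LF[6]=15
  step 11: row=15, L[15]='p', prepend. Next row=LF[15]=5
  step 12: row=5, L[5]='q', prepend. Next row=LF[5]=14
  step 13: row=14, L[14]='q', prepend. Next row=LF[14]=20
  step 14: row=20, L[20]='p', prepend. Next row=LF[20]=9
  step 15: row=9, L[9]='p', prepend. Next row=LF[9]=3
  step 16: row=3, L[3]='q', prepend. Next row=LF[3]=13
  step 17: row=13, L[13]='q', prepend. Next row=LF[13]=19
  step 18: row=19, L[19]='q', prepend. Next row=LF[19]=21
  step 19: row=21, L[21]='p', prepend. Next row=LF[21]=10
  step 20: row=10, L[10]='p', prepend. Next row=LF[10]=4
  step 21: row=4, L[4]='p', prepend. Next row=LF[4]=2
  step 22: row=2, L[2]='q', prepend. Next row=LF[2]=12
Reversed output: qpppqqqppqqpqpqpqpqqp$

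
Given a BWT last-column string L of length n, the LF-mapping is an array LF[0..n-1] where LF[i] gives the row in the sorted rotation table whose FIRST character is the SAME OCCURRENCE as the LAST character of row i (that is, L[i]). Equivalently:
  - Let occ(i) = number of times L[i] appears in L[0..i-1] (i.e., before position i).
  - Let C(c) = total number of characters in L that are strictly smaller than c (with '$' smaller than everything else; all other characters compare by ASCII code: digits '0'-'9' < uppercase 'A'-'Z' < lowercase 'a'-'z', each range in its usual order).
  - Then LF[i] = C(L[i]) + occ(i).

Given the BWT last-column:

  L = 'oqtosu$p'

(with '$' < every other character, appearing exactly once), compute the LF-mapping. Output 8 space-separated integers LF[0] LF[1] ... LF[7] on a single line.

Answer: 1 4 6 2 5 7 0 3

Derivation:
Char counts: '$':1, 'o':2, 'p':1, 'q':1, 's':1, 't':1, 'u':1
C (first-col start): C('$')=0, C('o')=1, C('p')=3, C('q')=4, C('s')=5, C('t')=6, C('u')=7
L[0]='o': occ=0, LF[0]=C('o')+0=1+0=1
L[1]='q': occ=0, LF[1]=C('q')+0=4+0=4
L[2]='t': occ=0, LF[2]=C('t')+0=6+0=6
L[3]='o': occ=1, LF[3]=C('o')+1=1+1=2
L[4]='s': occ=0, LF[4]=C('s')+0=5+0=5
L[5]='u': occ=0, LF[5]=C('u')+0=7+0=7
L[6]='$': occ=0, LF[6]=C('$')+0=0+0=0
L[7]='p': occ=0, LF[7]=C('p')+0=3+0=3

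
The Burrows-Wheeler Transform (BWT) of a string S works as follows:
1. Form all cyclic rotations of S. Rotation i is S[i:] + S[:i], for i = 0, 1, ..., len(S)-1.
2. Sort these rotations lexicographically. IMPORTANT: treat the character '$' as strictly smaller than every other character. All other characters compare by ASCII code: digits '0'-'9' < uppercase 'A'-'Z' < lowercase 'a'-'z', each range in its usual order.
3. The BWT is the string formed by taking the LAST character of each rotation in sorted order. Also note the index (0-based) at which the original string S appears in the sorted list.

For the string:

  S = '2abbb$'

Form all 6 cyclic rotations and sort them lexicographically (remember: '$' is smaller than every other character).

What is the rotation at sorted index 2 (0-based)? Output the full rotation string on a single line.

All 6 rotations (rotation i = S[i:]+S[:i]):
  rot[0] = 2abbb$
  rot[1] = abbb$2
  rot[2] = bbb$2a
  rot[3] = bb$2ab
  rot[4] = b$2abb
  rot[5] = $2abbb
Sorted (with $ < everything):
  sorted[0] = $2abbb
  sorted[1] = 2abbb$
  sorted[2] = abbb$2
  sorted[3] = b$2abb
  sorted[4] = bb$2ab
  sorted[5] = bbb$2a
sorted[2] = abbb$2

Answer: abbb$2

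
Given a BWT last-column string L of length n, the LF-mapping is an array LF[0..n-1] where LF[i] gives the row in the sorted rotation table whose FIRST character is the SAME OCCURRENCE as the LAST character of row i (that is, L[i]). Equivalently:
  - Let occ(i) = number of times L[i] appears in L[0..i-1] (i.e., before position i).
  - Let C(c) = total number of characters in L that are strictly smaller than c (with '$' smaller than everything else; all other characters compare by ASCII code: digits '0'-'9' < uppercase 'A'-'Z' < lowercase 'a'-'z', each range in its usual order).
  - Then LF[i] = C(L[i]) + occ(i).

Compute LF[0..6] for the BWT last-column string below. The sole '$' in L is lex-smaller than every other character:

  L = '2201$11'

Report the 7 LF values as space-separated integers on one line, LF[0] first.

Answer: 5 6 1 2 0 3 4

Derivation:
Char counts: '$':1, '0':1, '1':3, '2':2
C (first-col start): C('$')=0, C('0')=1, C('1')=2, C('2')=5
L[0]='2': occ=0, LF[0]=C('2')+0=5+0=5
L[1]='2': occ=1, LF[1]=C('2')+1=5+1=6
L[2]='0': occ=0, LF[2]=C('0')+0=1+0=1
L[3]='1': occ=0, LF[3]=C('1')+0=2+0=2
L[4]='$': occ=0, LF[4]=C('$')+0=0+0=0
L[5]='1': occ=1, LF[5]=C('1')+1=2+1=3
L[6]='1': occ=2, LF[6]=C('1')+2=2+2=4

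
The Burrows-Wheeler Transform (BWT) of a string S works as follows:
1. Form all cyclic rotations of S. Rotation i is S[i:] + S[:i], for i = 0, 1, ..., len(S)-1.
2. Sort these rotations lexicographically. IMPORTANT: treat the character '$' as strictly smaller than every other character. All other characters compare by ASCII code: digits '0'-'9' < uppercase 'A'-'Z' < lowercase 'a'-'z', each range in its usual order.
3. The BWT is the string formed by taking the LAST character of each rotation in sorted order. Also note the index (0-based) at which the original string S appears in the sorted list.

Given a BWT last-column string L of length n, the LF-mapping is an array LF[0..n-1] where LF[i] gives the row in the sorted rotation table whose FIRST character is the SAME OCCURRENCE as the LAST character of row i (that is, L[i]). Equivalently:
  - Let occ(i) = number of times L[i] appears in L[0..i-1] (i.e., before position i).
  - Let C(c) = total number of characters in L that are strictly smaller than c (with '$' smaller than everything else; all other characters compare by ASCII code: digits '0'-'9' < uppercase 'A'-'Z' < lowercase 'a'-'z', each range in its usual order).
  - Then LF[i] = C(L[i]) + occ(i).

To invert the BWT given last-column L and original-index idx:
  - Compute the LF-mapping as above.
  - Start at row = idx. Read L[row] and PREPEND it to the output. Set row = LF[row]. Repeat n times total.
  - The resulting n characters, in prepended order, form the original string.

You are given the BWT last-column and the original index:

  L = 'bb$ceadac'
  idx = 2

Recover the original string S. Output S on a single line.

Answer: adcebacb$

Derivation:
LF mapping: 3 4 0 5 8 1 7 2 6
Walk LF starting at row 2, prepending L[row]:
  step 1: row=2, L[2]='$', prepend. Next row=LF[2]=0
  step 2: row=0, L[0]='b', prepend. Next row=LF[0]=3
  step 3: row=3, L[3]='c', prepend. Next row=LF[3]=5
  step 4: row=5, L[5]='a', prepend. Next row=LF[5]=1
  step 5: row=1, L[1]='b', prepend. Next row=LF[1]=4
  step 6: row=4, L[4]='e', prepend. Next row=LF[4]=8
  step 7: row=8, L[8]='c', prepend. Next row=LF[8]=6
  step 8: row=6, L[6]='d', prepend. Next row=LF[6]=7
  step 9: row=7, L[7]='a', prepend. Next row=LF[7]=2
Reversed output: adcebacb$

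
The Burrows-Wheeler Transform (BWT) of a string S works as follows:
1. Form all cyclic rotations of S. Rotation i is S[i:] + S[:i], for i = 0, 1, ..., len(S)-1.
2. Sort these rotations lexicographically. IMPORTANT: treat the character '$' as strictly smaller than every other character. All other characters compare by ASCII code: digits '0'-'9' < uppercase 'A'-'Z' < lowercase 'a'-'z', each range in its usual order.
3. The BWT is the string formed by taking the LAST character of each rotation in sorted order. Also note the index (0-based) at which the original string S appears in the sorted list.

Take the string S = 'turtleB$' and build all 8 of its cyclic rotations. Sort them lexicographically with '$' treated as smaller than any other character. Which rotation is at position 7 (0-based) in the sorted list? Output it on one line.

All 8 rotations (rotation i = S[i:]+S[:i]):
  rot[0] = turtleB$
  rot[1] = urtleB$t
  rot[2] = rtleB$tu
  rot[3] = tleB$tur
  rot[4] = leB$turt
  rot[5] = eB$turtl
  rot[6] = B$turtle
  rot[7] = $turtleB
Sorted (with $ < everything):
  sorted[0] = $turtleB
  sorted[1] = B$turtle
  sorted[2] = eB$turtl
  sorted[3] = leB$turt
  sorted[4] = rtleB$tu
  sorted[5] = tleB$tur
  sorted[6] = turtleB$
  sorted[7] = urtleB$t
sorted[7] = urtleB$t

Answer: urtleB$t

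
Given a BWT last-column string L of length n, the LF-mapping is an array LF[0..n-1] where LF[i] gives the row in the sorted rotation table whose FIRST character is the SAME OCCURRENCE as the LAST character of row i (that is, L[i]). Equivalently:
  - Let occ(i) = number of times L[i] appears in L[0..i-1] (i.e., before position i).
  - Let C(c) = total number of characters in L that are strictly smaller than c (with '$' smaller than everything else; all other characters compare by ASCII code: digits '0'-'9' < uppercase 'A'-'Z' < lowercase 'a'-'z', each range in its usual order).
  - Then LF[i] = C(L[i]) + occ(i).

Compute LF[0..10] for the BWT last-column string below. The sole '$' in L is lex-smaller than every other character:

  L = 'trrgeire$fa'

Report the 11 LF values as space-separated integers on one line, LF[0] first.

Answer: 10 7 8 5 2 6 9 3 0 4 1

Derivation:
Char counts: '$':1, 'a':1, 'e':2, 'f':1, 'g':1, 'i':1, 'r':3, 't':1
C (first-col start): C('$')=0, C('a')=1, C('e')=2, C('f')=4, C('g')=5, C('i')=6, C('r')=7, C('t')=10
L[0]='t': occ=0, LF[0]=C('t')+0=10+0=10
L[1]='r': occ=0, LF[1]=C('r')+0=7+0=7
L[2]='r': occ=1, LF[2]=C('r')+1=7+1=8
L[3]='g': occ=0, LF[3]=C('g')+0=5+0=5
L[4]='e': occ=0, LF[4]=C('e')+0=2+0=2
L[5]='i': occ=0, LF[5]=C('i')+0=6+0=6
L[6]='r': occ=2, LF[6]=C('r')+2=7+2=9
L[7]='e': occ=1, LF[7]=C('e')+1=2+1=3
L[8]='$': occ=0, LF[8]=C('$')+0=0+0=0
L[9]='f': occ=0, LF[9]=C('f')+0=4+0=4
L[10]='a': occ=0, LF[10]=C('a')+0=1+0=1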